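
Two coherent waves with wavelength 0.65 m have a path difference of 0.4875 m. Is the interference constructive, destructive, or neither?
neither (partial) — path difference = 0.75λ, neither a whole number of wavelengths nor an odd multiple of λ/2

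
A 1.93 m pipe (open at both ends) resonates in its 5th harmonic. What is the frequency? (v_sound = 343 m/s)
fₙ = nv/(2L) = 444.3 Hz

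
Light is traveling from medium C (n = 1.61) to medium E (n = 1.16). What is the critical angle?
θc = arcsin(n₂/n₁) = 46.1°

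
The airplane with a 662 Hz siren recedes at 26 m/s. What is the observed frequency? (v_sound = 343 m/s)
f_obs = f·v/(v + v_s) = 615.4 Hz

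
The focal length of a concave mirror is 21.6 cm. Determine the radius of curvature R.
R = 2|f| = 43.2 cm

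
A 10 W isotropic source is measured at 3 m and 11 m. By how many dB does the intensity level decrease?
Δβ = 20·log₁₀(r₂/r₁) = 11.29 dB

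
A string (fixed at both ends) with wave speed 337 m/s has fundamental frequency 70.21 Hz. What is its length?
L = v/(2f₁) = 2.4 m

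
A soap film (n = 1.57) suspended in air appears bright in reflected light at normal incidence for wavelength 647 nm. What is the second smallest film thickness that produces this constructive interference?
2nt = (m − ½)λ with m = 2 → t = (m − ½)λ/(2n) = 309.1 nm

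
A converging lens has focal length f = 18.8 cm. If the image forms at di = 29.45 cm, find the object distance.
1/do = 1/f − 1/di → do = 51.99 cm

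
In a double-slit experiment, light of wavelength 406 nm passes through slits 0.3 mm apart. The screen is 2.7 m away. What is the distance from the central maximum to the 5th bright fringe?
y = mλL/d = 18.27 mm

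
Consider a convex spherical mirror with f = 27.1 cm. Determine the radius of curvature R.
R = 2|f| = 54.2 cm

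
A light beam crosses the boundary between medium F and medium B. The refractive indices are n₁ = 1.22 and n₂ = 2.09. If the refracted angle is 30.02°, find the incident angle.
sin θ₁ = (n₂/n₁)·sin θ₂ → θ₁ = 58.99°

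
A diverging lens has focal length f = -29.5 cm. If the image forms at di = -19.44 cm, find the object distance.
1/do = 1/f − 1/di → do = 57.01 cm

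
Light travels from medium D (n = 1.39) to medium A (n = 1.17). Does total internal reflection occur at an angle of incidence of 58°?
θc = arcsin(n₂/n₁) = 57.32°; 58° > θc, so yes — total internal reflection.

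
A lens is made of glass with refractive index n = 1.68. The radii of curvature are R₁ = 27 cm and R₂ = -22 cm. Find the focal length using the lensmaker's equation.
1/f = (n − 1)(1/R₁ − 1/R₂) → f = 17.83 cm (converging lens)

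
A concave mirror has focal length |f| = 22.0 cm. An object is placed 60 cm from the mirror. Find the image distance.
f = +22.0 cm (concave); 1/di = 1/f − 1/do → di = 34.74 cm (real image, in front of mirror)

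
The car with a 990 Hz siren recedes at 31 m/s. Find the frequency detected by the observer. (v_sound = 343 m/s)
f_obs = f·v/(v + v_s) = 907.9 Hz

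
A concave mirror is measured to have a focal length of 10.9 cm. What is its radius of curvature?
R = 2|f| = 21.8 cm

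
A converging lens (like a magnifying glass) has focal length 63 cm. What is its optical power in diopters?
P = 1/f = 1.587 D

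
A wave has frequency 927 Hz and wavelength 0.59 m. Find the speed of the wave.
v = fλ = 546.9 m/s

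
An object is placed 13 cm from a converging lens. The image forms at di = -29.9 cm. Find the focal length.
1/f = 1/do + 1/di → f = 23 cm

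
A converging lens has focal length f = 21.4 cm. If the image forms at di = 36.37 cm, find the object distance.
1/do = 1/f − 1/di → do = 51.99 cm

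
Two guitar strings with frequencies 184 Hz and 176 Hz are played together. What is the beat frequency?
8 Hz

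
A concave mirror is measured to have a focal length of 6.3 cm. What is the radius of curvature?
R = 2|f| = 12.6 cm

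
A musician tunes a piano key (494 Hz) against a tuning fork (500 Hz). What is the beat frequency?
6 Hz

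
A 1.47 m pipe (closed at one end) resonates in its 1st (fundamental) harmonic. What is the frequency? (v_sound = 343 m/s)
fₙ = nv/(4L) = 58.33 Hz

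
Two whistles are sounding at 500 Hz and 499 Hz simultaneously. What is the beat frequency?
1 Hz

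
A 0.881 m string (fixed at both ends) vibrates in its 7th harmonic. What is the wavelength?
λₙ = 2L/n = 0.2517 m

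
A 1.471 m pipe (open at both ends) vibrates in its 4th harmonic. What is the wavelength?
λₙ = 2L/n = 0.7355 m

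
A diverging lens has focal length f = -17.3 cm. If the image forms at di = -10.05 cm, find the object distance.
1/do = 1/f − 1/di → do = 23.98 cm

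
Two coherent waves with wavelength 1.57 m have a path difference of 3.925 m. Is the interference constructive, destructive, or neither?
destructive — path difference = 2.5λ, an odd multiple of λ/2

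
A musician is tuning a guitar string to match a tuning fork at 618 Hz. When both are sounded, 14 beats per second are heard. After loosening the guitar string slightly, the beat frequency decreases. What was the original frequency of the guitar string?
632 Hz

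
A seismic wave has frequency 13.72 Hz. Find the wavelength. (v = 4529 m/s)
λ = v/f = 330.1 m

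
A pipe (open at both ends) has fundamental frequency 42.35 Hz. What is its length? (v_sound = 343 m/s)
L = v/(2f₁) = 4.05 m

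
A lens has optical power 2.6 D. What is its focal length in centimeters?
f = 1/P = 38.46 cm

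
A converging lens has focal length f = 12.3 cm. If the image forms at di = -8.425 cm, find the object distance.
1/do = 1/f − 1/di → do = 5 cm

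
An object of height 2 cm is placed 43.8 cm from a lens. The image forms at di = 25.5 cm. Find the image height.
hi = (-di/do) × ho = -1.164 cm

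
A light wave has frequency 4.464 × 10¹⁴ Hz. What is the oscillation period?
T = 1/f = 2.240 × 10⁻¹⁵ s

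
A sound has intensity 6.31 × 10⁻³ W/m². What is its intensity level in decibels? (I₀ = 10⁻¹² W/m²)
β = 10·log₁₀(I/I₀) = 98 dB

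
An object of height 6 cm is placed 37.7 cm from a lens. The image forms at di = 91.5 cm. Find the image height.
hi = (-di/do) × ho = -14.56 cm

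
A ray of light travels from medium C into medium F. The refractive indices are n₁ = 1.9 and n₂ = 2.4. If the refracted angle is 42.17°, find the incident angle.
sin θ₁ = (n₂/n₁)·sin θ₂ → θ₁ = 57.99°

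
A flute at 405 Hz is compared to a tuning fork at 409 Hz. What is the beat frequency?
4 Hz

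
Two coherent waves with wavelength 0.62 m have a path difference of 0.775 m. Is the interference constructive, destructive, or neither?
neither (partial) — path difference = 1.25λ, neither a whole number of wavelengths nor an odd multiple of λ/2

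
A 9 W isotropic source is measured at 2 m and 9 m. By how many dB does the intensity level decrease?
Δβ = 20·log₁₀(r₂/r₁) = 13.06 dB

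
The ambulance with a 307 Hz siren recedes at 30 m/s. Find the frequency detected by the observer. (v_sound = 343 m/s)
f_obs = f·v/(v + v_s) = 282.3 Hz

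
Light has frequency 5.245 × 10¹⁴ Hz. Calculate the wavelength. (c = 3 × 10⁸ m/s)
λ = c/f = 572 nm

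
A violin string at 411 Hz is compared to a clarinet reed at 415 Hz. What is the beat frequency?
4 Hz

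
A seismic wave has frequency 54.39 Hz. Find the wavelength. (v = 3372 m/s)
λ = v/f = 62 m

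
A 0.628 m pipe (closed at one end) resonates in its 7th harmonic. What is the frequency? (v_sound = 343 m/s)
fₙ = nv/(4L) = 955.8 Hz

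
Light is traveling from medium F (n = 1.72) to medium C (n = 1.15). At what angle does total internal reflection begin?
θc = arcsin(n₂/n₁) = 41.96°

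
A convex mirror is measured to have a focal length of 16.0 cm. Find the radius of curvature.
R = 2|f| = 32 cm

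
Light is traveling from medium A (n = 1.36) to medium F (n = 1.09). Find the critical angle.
θc = arcsin(n₂/n₁) = 53.27°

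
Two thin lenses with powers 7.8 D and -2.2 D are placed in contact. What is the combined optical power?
P_total = P₁ + P₂ = 5.6 D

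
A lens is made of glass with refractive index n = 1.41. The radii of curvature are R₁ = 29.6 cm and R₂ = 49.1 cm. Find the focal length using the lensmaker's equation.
1/f = (n − 1)(1/R₁ − 1/R₂) → f = 181.8 cm (converging lens)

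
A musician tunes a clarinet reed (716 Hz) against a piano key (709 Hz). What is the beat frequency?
7 Hz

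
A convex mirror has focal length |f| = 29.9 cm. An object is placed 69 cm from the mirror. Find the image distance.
f = −29.9 cm (convex); 1/di = 1/f − 1/do → di = -20.86 cm (virtual image, behind mirror)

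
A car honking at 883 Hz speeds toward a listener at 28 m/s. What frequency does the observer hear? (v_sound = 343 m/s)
f_obs = f·v/(v − v_s) = 961.5 Hz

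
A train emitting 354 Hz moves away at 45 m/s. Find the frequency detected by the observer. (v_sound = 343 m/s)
f_obs = f·v/(v + v_s) = 312.9 Hz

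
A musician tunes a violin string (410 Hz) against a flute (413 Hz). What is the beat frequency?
3 Hz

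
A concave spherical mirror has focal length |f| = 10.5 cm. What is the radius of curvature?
R = 2|f| = 21 cm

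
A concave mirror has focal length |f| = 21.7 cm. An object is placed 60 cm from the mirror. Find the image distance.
f = +21.7 cm (concave); 1/di = 1/f − 1/do → di = 33.99 cm (real image, in front of mirror)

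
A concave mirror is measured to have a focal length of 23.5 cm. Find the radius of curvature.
R = 2|f| = 47 cm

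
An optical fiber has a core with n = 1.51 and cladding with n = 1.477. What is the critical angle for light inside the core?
θc = arcsin(n_cladding/n_core) = 78°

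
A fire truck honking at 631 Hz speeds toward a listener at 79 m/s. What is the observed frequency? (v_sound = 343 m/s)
f_obs = f·v/(v − v_s) = 819.8 Hz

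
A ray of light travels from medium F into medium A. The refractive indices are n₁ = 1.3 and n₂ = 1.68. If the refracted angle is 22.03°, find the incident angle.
sin θ₁ = (n₂/n₁)·sin θ₂ → θ₁ = 29°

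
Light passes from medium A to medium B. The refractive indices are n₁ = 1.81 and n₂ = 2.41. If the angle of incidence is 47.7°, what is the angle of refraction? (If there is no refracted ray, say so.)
sin θ₂ = (n₁/n₂)·sin θ₁ = 0.5555 → θ₂ = 33.74°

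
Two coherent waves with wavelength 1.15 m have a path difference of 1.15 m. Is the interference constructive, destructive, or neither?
constructive — path difference = 1λ, a whole number of wavelengths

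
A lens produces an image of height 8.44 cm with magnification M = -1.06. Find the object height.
ho = |hi|/|M| = 7.962 cm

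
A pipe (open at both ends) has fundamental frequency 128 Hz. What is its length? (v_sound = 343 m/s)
L = v/(2f₁) = 1.34 m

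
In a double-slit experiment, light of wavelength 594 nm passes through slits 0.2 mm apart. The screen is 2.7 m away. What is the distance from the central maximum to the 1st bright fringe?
y = mλL/d = 8.019 mm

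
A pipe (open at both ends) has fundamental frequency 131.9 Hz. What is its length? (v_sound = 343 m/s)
L = v/(2f₁) = 1.3 m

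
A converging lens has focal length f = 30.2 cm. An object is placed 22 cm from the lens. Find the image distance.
1/di = 1/f − 1/do → di = -81.02 cm (virtual image)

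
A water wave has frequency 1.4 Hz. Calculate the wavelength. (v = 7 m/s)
λ = v/f = 5 m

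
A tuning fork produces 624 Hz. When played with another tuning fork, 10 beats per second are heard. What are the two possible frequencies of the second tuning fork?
f₂ = 624 ± 10 Hz → 634 Hz or 614 Hz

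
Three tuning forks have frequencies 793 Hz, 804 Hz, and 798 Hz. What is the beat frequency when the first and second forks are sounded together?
11 Hz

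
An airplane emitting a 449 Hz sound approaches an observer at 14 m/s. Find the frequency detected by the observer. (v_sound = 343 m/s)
f_obs = f·v/(v − v_s) = 468.1 Hz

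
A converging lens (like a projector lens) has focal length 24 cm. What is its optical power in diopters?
P = 1/f = 4.167 D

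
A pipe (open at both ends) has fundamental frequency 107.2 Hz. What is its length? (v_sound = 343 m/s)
L = v/(2f₁) = 1.6 m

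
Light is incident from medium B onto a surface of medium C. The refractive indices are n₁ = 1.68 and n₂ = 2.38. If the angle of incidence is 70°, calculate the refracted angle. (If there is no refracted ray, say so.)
sin θ₂ = (n₁/n₂)·sin θ₁ = 0.6633 → θ₂ = 41.55°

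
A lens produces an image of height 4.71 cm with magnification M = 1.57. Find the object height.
ho = |hi|/|M| = 3 cm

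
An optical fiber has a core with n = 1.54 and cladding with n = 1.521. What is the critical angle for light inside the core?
θc = arcsin(n_cladding/n_core) = 80.99°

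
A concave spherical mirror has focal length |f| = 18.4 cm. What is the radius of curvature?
R = 2|f| = 36.8 cm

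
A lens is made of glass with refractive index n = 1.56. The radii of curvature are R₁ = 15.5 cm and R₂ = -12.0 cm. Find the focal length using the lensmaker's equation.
1/f = (n − 1)(1/R₁ − 1/R₂) → f = 12.08 cm (converging lens)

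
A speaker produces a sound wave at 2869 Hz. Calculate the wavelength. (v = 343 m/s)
λ = v/f = 0.1196 m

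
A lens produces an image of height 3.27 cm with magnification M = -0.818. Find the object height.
ho = |hi|/|M| = 3.998 cm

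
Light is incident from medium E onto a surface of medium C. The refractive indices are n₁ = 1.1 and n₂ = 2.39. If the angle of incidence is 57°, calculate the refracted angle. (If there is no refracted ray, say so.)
sin θ₂ = (n₁/n₂)·sin θ₁ = 0.386 → θ₂ = 22.71°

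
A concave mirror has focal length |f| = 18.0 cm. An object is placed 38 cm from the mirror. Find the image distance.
f = +18.0 cm (concave); 1/di = 1/f − 1/do → di = 34.2 cm (real image, in front of mirror)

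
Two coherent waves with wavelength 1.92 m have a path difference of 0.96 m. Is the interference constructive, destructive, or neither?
destructive — path difference = 0.5λ, an odd multiple of λ/2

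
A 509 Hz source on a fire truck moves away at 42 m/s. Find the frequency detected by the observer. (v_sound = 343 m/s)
f_obs = f·v/(v + v_s) = 453.5 Hz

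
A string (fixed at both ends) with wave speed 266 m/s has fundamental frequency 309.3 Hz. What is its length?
L = v/(2f₁) = 0.43 m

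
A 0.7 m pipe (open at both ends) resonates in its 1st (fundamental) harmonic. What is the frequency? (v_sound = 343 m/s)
fₙ = nv/(2L) = 245 Hz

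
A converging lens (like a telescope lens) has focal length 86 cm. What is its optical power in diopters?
P = 1/f = 1.163 D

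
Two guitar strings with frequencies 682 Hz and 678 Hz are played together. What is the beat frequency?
4 Hz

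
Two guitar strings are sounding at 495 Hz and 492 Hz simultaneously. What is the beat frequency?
3 Hz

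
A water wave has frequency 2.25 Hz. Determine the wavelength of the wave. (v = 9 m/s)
λ = v/f = 4 m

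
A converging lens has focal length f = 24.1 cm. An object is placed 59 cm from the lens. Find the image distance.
1/di = 1/f − 1/do → di = 40.74 cm (real image)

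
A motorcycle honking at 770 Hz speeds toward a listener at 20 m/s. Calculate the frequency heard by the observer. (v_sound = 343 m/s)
f_obs = f·v/(v − v_s) = 817.7 Hz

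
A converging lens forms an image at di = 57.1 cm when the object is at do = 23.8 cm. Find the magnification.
M = −di/do = -2.399 (inverted image)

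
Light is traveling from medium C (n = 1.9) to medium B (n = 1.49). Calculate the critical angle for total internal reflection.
θc = arcsin(n₂/n₁) = 51.65°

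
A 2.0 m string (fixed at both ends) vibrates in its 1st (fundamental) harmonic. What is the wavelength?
λₙ = 2L/n = 4 m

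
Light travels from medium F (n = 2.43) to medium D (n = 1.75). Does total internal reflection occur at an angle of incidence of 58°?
θc = arcsin(n₂/n₁) = 46.07°; 58° > θc, so yes — total internal reflection.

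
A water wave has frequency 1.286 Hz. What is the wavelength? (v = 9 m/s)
λ = v/f = 6.998 m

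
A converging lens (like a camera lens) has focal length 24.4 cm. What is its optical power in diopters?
P = 1/f = 4.098 D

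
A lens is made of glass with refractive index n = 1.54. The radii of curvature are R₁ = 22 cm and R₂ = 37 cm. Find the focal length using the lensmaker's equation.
1/f = (n − 1)(1/R₁ − 1/R₂) → f = 100.5 cm (converging lens)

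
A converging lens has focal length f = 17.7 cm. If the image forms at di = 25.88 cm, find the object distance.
1/do = 1/f − 1/di → do = 56 cm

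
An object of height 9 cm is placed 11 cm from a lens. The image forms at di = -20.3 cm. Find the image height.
hi = (-di/do) × ho = 16.61 cm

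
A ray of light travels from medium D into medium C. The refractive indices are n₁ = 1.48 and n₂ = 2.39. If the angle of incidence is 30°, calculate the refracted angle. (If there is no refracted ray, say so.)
sin θ₂ = (n₁/n₂)·sin θ₁ = 0.3096 → θ₂ = 18.04°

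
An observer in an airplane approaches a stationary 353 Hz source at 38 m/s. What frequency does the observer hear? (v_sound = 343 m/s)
f_obs = f·(v + v_o)/v = 392.1 Hz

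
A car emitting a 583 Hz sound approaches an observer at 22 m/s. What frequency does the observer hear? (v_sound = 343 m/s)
f_obs = f·v/(v − v_s) = 623 Hz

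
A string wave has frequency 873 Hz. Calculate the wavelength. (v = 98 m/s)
λ = v/f = 0.1123 m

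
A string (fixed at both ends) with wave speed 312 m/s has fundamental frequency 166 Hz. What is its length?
L = v/(2f₁) = 0.9398 m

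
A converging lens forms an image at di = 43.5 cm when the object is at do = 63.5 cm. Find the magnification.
M = −di/do = -0.685 (inverted image)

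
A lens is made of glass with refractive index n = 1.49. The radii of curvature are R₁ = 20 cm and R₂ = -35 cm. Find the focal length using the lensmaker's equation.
1/f = (n − 1)(1/R₁ − 1/R₂) → f = 25.97 cm (converging lens)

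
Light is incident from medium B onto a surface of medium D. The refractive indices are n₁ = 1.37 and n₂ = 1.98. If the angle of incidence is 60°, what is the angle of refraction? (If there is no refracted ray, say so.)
sin θ₂ = (n₁/n₂)·sin θ₁ = 0.5992 → θ₂ = 36.81°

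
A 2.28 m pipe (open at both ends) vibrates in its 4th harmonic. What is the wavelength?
λₙ = 2L/n = 1.14 m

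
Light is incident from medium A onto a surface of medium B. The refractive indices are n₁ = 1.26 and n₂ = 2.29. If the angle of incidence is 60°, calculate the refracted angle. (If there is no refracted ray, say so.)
sin θ₂ = (n₁/n₂)·sin θ₁ = 0.4765 → θ₂ = 28.46°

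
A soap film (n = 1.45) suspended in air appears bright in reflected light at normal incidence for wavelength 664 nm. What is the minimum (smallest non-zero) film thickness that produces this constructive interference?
2nt = (m − ½)λ with m = 1 → t = (m − ½)λ/(2n) = 114.5 nm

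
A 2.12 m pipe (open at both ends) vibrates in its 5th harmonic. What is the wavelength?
λₙ = 2L/n = 0.848 m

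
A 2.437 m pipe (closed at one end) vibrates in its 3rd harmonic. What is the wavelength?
λₙ = 4L/n = 3.249 m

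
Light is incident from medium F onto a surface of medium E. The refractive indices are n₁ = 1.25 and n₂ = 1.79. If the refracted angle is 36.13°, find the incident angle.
sin θ₁ = (n₂/n₁)·sin θ₂ → θ₁ = 57.6°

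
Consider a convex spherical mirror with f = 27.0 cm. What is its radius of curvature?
R = 2|f| = 54 cm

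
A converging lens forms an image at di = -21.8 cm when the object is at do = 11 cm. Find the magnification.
M = −di/do = 1.982 (upright image)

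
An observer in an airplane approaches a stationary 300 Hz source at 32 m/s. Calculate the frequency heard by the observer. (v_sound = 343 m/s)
f_obs = f·(v + v_o)/v = 328 Hz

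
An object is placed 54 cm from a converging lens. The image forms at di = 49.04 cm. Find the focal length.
1/f = 1/do + 1/di → f = 25.7 cm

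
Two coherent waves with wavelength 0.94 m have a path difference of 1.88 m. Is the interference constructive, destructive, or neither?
constructive — path difference = 2λ, a whole number of wavelengths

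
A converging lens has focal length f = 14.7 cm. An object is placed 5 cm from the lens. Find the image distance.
1/di = 1/f − 1/do → di = -7.577 cm (virtual image)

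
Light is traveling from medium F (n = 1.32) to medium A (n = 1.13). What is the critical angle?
θc = arcsin(n₂/n₁) = 58.88°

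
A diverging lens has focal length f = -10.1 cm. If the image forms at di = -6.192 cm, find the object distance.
1/do = 1/f − 1/di → do = 16 cm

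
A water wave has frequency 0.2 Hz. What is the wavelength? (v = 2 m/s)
λ = v/f = 10 m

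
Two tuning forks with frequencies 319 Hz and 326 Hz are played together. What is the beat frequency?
7 Hz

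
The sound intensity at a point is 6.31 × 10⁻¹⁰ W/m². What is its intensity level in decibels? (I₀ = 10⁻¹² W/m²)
β = 10·log₁₀(I/I₀) = 28 dB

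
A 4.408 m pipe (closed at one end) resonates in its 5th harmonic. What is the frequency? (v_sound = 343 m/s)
fₙ = nv/(4L) = 97.27 Hz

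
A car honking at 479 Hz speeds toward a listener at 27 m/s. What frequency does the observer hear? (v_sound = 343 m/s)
f_obs = f·v/(v − v_s) = 519.9 Hz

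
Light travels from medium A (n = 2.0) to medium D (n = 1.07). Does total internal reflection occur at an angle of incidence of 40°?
θc = arcsin(n₂/n₁) = 32.34°; 40° > θc, so yes — total internal reflection.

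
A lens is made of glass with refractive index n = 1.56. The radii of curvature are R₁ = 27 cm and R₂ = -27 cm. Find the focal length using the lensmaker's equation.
1/f = (n − 1)(1/R₁ − 1/R₂) → f = 24.11 cm (converging lens)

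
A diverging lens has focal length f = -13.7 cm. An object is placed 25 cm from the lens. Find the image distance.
1/di = 1/f − 1/do → di = -8.85 cm (virtual image)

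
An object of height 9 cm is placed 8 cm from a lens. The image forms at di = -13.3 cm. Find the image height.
hi = (-di/do) × ho = 14.96 cm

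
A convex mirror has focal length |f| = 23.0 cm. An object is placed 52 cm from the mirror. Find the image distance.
f = −23.0 cm (convex); 1/di = 1/f − 1/do → di = -15.95 cm (virtual image, behind mirror)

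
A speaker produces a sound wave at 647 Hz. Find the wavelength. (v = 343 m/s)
λ = v/f = 0.5301 m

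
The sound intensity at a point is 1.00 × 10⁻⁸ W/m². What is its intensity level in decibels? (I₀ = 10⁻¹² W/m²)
β = 10·log₁₀(I/I₀) = 40 dB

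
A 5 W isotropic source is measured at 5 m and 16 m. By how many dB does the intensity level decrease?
Δβ = 20·log₁₀(r₂/r₁) = 10.1 dB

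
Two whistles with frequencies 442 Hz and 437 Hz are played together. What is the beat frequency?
5 Hz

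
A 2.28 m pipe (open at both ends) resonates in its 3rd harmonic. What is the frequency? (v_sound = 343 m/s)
fₙ = nv/(2L) = 225.7 Hz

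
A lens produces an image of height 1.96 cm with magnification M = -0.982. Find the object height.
ho = |hi|/|M| = 1.996 cm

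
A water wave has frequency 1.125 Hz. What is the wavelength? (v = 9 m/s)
λ = v/f = 8 m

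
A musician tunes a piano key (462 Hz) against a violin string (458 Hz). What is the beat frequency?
4 Hz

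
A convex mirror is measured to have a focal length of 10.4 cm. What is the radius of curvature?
R = 2|f| = 20.8 cm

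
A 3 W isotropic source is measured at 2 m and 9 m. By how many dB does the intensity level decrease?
Δβ = 20·log₁₀(r₂/r₁) = 13.06 dB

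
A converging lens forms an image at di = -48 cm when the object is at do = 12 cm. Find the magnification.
M = −di/do = 4 (upright image)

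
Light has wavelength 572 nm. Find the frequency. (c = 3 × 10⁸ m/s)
f = c/λ = 5.245 × 10¹⁴ Hz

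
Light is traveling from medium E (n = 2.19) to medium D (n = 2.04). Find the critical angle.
θc = arcsin(n₂/n₁) = 68.67°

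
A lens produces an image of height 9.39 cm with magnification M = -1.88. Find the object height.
ho = |hi|/|M| = 4.995 cm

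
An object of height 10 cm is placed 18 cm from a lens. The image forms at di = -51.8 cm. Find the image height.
hi = (-di/do) × ho = 28.78 cm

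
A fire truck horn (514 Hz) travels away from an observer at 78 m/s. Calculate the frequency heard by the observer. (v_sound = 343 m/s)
f_obs = f·v/(v + v_s) = 418.8 Hz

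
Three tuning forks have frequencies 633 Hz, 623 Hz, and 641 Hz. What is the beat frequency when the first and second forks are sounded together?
10 Hz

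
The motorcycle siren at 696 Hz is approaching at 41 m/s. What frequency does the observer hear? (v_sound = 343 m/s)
f_obs = f·v/(v − v_s) = 790.5 Hz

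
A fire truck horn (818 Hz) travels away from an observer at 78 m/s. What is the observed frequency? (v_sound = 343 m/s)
f_obs = f·v/(v + v_s) = 666.4 Hz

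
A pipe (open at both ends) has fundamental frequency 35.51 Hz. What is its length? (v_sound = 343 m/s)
L = v/(2f₁) = 4.83 m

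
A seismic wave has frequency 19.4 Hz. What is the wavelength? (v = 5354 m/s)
λ = v/f = 276 m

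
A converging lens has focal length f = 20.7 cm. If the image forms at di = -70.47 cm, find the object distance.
1/do = 1/f − 1/di → do = 16 cm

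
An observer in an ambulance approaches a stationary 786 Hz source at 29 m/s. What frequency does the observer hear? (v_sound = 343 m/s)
f_obs = f·(v + v_o)/v = 852.5 Hz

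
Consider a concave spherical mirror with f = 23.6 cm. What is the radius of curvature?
R = 2|f| = 47.2 cm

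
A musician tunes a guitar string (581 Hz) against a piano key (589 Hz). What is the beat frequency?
8 Hz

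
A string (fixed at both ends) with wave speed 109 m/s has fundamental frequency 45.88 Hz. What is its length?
L = v/(2f₁) = 1.188 m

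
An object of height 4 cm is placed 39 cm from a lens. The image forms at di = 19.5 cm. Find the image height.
hi = (-di/do) × ho = -2 cm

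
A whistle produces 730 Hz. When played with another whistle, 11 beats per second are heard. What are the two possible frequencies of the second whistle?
f₂ = 730 ± 11 Hz → 741 Hz or 719 Hz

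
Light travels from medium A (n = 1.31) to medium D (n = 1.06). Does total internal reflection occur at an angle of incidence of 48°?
θc = arcsin(n₂/n₁) = 54.01°; 48° < θc, so no — the ray refracts.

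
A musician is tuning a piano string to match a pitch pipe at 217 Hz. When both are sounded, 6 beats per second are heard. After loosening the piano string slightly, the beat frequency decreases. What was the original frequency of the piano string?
223 Hz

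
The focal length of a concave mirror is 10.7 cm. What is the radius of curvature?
R = 2|f| = 21.4 cm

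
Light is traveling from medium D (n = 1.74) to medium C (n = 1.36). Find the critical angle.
θc = arcsin(n₂/n₁) = 51.41°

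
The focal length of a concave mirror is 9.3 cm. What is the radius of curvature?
R = 2|f| = 18.6 cm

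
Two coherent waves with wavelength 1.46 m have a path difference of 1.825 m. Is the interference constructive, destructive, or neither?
neither (partial) — path difference = 1.25λ, neither a whole number of wavelengths nor an odd multiple of λ/2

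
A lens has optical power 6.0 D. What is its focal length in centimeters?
f = 1/P = 16.67 cm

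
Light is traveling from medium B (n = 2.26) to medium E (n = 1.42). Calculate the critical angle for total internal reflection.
θc = arcsin(n₂/n₁) = 38.93°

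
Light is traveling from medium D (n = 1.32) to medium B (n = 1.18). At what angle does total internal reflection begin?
θc = arcsin(n₂/n₁) = 63.37°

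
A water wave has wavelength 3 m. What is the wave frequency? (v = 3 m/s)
f = v/λ = 1 Hz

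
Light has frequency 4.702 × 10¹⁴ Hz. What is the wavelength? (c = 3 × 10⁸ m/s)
λ = c/f = 638 nm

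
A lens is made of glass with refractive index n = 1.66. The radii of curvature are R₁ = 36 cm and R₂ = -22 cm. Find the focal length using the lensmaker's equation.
1/f = (n − 1)(1/R₁ − 1/R₂) → f = 20.69 cm (converging lens)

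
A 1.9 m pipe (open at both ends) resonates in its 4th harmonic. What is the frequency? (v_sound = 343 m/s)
fₙ = nv/(2L) = 361.1 Hz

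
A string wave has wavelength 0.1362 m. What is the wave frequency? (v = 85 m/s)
f = v/λ = 624.1 Hz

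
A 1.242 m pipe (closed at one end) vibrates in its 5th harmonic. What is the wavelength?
λₙ = 4L/n = 0.9936 m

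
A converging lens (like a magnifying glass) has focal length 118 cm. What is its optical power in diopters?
P = 1/f = 0.8475 D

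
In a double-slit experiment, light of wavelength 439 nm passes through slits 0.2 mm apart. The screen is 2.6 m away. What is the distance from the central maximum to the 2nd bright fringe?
y = mλL/d = 11.41 mm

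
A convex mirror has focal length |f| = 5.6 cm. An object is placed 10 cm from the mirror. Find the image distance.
f = −5.6 cm (convex); 1/di = 1/f − 1/do → di = -3.59 cm (virtual image, behind mirror)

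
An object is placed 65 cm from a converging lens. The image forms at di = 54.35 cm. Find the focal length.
1/f = 1/do + 1/di → f = 29.6 cm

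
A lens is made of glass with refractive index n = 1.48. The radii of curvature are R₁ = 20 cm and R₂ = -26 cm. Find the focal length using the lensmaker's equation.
1/f = (n − 1)(1/R₁ − 1/R₂) → f = 23.55 cm (converging lens)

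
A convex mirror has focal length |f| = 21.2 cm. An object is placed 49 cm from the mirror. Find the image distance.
f = −21.2 cm (convex); 1/di = 1/f − 1/do → di = -14.8 cm (virtual image, behind mirror)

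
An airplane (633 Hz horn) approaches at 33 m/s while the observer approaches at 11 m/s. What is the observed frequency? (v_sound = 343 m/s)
f_obs = f·(v + v_o)/(v − v_s) = 722.8 Hz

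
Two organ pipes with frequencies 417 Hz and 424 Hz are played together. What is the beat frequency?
7 Hz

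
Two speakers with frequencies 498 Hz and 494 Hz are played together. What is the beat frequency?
4 Hz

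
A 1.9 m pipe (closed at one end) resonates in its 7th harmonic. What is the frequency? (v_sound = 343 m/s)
fₙ = nv/(4L) = 315.9 Hz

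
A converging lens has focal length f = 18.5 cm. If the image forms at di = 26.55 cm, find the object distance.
1/do = 1/f − 1/di → do = 61.02 cm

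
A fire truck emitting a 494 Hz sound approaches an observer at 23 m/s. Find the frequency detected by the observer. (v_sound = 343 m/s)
f_obs = f·v/(v − v_s) = 529.5 Hz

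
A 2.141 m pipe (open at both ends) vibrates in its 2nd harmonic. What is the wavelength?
λₙ = 2L/n = 2.141 m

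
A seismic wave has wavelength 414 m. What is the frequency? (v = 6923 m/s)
f = v/λ = 16.72 Hz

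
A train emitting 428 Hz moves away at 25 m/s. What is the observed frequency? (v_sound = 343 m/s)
f_obs = f·v/(v + v_s) = 398.9 Hz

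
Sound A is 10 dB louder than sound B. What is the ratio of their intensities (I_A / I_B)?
I_A/I_B = 10^(Δβ/10) = 10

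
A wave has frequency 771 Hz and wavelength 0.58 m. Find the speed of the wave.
v = fλ = 447.2 m/s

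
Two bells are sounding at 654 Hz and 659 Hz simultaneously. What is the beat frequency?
5 Hz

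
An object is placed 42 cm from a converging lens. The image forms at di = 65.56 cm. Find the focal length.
1/f = 1/do + 1/di → f = 25.6 cm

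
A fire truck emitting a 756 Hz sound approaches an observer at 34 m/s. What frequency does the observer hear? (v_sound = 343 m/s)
f_obs = f·v/(v − v_s) = 839.2 Hz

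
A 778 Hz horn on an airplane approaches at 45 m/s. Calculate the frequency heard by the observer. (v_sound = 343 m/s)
f_obs = f·v/(v − v_s) = 895.5 Hz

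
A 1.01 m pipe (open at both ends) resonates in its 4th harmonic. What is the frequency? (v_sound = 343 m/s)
fₙ = nv/(2L) = 679.2 Hz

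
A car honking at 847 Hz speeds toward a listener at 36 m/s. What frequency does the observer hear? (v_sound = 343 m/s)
f_obs = f·v/(v − v_s) = 946.3 Hz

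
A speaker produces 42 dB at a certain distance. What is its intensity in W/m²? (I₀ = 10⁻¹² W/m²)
I = I₀·10^(β/10) = 1.58 × 10⁻⁸ W/m²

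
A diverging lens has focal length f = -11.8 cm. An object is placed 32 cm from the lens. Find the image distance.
1/di = 1/f − 1/do → di = -8.621 cm (virtual image)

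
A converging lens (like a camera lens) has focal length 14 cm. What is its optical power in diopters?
P = 1/f = 7.143 D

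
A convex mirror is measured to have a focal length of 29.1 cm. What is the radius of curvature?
R = 2|f| = 58.2 cm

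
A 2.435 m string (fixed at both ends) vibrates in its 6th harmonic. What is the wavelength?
λₙ = 2L/n = 0.8117 m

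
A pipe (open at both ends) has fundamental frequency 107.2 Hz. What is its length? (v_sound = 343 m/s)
L = v/(2f₁) = 1.6 m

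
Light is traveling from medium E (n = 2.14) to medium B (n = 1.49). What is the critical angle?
θc = arcsin(n₂/n₁) = 44.13°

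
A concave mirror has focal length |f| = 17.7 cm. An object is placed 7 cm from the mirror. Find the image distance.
f = +17.7 cm (concave); 1/di = 1/f − 1/do → di = -11.58 cm (virtual image, behind mirror)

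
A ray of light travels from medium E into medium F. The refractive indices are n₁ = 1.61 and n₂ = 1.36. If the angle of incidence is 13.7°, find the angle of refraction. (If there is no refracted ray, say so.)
sin θ₂ = (n₁/n₂)·sin θ₁ = 0.2804 → θ₂ = 16.28°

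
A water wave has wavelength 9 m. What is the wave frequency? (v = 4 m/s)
f = v/λ = 0.4444 Hz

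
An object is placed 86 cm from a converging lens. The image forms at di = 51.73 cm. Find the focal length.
1/f = 1/do + 1/di → f = 32.3 cm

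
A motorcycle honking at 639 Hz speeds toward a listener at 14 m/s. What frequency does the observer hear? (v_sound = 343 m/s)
f_obs = f·v/(v − v_s) = 666.2 Hz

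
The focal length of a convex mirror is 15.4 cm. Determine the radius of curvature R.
R = 2|f| = 30.8 cm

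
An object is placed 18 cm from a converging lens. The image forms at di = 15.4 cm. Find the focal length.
1/f = 1/do + 1/di → f = 8.299 cm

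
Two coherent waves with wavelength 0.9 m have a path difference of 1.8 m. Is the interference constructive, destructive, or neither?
constructive — path difference = 2λ, a whole number of wavelengths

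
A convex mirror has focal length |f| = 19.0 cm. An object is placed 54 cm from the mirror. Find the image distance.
f = −19.0 cm (convex); 1/di = 1/f − 1/do → di = -14.05 cm (virtual image, behind mirror)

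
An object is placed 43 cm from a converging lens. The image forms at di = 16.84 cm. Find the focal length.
1/f = 1/do + 1/di → f = 12.1 cm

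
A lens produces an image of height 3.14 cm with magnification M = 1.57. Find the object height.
ho = |hi|/|M| = 2 cm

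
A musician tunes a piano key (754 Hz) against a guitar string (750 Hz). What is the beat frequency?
4 Hz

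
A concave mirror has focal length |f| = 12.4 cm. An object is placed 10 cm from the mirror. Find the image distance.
f = +12.4 cm (concave); 1/di = 1/f − 1/do → di = -51.67 cm (virtual image, behind mirror)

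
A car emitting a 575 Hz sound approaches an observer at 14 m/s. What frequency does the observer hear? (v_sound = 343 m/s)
f_obs = f·v/(v − v_s) = 599.5 Hz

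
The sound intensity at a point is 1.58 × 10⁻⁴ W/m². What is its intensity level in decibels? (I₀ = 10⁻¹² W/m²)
β = 10·log₁₀(I/I₀) = 81.99 dB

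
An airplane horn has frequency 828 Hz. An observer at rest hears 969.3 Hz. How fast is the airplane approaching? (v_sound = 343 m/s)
v_s = v·(1 − f/f_obs) = 50 m/s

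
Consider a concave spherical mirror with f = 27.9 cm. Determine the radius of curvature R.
R = 2|f| = 55.8 cm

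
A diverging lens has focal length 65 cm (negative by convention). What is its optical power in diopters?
P = 1/f = -1.538 D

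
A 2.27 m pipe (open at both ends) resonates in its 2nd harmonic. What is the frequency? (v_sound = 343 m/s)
fₙ = nv/(2L) = 151.1 Hz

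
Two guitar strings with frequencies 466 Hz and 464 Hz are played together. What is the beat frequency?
2 Hz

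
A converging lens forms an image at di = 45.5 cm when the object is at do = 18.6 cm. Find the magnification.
M = −di/do = -2.446 (inverted image)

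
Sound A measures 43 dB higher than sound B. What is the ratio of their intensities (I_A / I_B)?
I_A/I_B = 10^(Δβ/10) = 19950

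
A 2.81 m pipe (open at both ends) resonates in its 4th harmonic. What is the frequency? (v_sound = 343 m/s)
fₙ = nv/(2L) = 244.1 Hz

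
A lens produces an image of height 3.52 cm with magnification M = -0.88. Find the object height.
ho = |hi|/|M| = 4 cm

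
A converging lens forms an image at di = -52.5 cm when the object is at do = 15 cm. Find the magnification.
M = −di/do = 3.5 (upright image)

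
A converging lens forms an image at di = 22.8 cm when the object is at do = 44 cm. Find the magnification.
M = −di/do = -0.5182 (inverted image)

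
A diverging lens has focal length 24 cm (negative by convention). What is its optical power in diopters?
P = 1/f = -4.167 D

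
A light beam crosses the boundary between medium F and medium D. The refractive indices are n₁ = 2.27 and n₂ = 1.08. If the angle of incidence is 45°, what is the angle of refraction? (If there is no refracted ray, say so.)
sin θ₂ = (n₁/n₂)·sin θ₁ = 1.486 > 1, so there is no refracted ray — the light undergoes total internal reflection.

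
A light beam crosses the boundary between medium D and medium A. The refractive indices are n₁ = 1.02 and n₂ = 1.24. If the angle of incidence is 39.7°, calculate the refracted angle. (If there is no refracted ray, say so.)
sin θ₂ = (n₁/n₂)·sin θ₁ = 0.5254 → θ₂ = 31.7°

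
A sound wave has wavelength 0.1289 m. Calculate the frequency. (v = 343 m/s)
f = v/λ = 2661 Hz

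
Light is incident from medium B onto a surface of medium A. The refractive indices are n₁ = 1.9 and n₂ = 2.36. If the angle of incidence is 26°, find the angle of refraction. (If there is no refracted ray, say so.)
sin θ₂ = (n₁/n₂)·sin θ₁ = 0.3529 → θ₂ = 20.67°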